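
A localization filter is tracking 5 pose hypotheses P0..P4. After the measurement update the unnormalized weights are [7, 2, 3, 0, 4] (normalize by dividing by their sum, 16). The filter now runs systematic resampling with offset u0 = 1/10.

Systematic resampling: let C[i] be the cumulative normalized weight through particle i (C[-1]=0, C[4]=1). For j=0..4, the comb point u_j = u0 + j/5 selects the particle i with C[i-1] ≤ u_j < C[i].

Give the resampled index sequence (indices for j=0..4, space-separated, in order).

0 0 1 2 4

C = [7/16, 9/16, 3/4, 3/4, 1]
j=0: u_0=1/10 ∈ [0, 7/16) → index 0
j=1: u_1=3/10 ∈ [0, 7/16) → index 0
j=2: u_2=1/2 ∈ [7/16, 9/16) → index 1
j=3: u_3=7/10 ∈ [9/16, 3/4) → index 2
j=4: u_4=9/10 ∈ [3/4, 1) → index 4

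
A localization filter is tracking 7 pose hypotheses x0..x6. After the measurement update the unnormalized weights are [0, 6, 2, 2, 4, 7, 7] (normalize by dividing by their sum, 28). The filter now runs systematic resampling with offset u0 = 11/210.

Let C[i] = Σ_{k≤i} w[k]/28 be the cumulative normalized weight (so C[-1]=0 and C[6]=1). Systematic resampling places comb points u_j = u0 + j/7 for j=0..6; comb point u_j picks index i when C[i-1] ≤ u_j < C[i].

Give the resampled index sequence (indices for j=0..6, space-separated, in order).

1 1 3 4 5 6 6

C = [0, 3/14, 2/7, 5/14, 1/2, 3/4, 1]
j=0: u_0=11/210 ∈ [0, 3/14) → index 1
j=1: u_1=41/210 ∈ [0, 3/14) → index 1
j=2: u_2=71/210 ∈ [2/7, 5/14) → index 3
j=3: u_3=101/210 ∈ [5/14, 1/2) → index 4
j=4: u_4=131/210 ∈ [1/2, 3/4) → index 5
j=5: u_5=23/30 ∈ [3/4, 1) → index 6
j=6: u_6=191/210 ∈ [3/4, 1) → index 6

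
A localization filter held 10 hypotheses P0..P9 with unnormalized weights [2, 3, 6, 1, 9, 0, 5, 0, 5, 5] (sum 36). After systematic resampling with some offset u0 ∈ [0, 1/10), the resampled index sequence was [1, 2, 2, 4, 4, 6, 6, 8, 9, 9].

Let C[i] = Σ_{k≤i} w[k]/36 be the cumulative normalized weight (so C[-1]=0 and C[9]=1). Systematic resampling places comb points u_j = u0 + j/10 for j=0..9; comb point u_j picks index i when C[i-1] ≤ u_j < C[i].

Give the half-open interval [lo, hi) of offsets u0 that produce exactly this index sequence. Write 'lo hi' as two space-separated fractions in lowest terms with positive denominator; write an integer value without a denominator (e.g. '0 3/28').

C = [1/18, 5/36, 11/36, 1/3, 7/12, 7/12, 13/18, 13/18, 31/36, 1]
j=0 picked index 1: u0 ∈ [1/18, 5/36)
j=1 picked index 2: u0 ∈ [7/180, 37/180)
j=2 picked index 2: u0 ∈ [-11/180, 19/180)
j=3 picked index 4: u0 ∈ [1/30, 17/60)
j=4 picked index 4: u0 ∈ [-1/15, 11/60)
j=5 picked index 6: u0 ∈ [1/12, 2/9)
j=6 picked index 6: u0 ∈ [-1/60, 11/90)
j=7 picked index 8: u0 ∈ [1/45, 29/180)
j=8 picked index 9: u0 ∈ [11/180, 1/5)
j=9 picked index 9: u0 ∈ [-7/180, 1/10)
intersection: [1/12, 1/10)

1/12 1/10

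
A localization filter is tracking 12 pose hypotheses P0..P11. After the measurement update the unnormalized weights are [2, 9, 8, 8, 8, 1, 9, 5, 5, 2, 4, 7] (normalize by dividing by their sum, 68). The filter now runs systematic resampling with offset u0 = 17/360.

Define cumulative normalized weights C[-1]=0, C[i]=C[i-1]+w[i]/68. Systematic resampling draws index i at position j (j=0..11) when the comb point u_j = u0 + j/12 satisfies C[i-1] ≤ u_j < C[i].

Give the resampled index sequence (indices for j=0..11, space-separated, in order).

1 1 2 3 3 4 6 6 7 8 10 11

C = [1/34, 11/68, 19/68, 27/68, 35/68, 9/17, 45/68, 25/34, 55/68, 57/68, 61/68, 1]
j=0: u_0=17/360 ∈ [1/34, 11/68) → index 1
j=1: u_1=47/360 ∈ [1/34, 11/68) → index 1
j=2: u_2=77/360 ∈ [11/68, 19/68) → index 2
j=3: u_3=107/360 ∈ [19/68, 27/68) → index 3
j=4: u_4=137/360 ∈ [19/68, 27/68) → index 3
j=5: u_5=167/360 ∈ [27/68, 35/68) → index 4
j=6: u_6=197/360 ∈ [9/17, 45/68) → index 6
j=7: u_7=227/360 ∈ [9/17, 45/68) → index 6
j=8: u_8=257/360 ∈ [45/68, 25/34) → index 7
j=9: u_9=287/360 ∈ [25/34, 55/68) → index 8
j=10: u_10=317/360 ∈ [57/68, 61/68) → index 10
j=11: u_11=347/360 ∈ [61/68, 1) → index 11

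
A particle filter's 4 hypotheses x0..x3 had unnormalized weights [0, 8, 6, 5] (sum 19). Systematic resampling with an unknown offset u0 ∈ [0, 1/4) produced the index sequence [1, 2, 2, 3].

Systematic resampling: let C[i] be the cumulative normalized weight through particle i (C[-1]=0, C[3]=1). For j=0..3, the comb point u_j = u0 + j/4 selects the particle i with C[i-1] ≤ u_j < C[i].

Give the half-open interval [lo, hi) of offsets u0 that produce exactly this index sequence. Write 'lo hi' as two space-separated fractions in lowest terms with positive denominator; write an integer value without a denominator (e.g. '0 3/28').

13/76 9/38

C = [0, 8/19, 14/19, 1]
j=0 picked index 1: u0 ∈ [0, 8/19)
j=1 picked index 2: u0 ∈ [13/76, 37/76)
j=2 picked index 2: u0 ∈ [-3/38, 9/38)
j=3 picked index 3: u0 ∈ [-1/76, 1/4)
intersection: [13/76, 9/38)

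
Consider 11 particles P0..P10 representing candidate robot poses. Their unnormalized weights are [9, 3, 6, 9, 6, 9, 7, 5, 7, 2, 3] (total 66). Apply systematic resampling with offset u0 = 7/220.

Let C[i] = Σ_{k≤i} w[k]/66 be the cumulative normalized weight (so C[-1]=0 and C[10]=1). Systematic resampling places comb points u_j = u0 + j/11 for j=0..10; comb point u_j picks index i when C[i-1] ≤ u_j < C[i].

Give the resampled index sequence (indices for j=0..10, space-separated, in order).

0 0 2 3 3 4 5 6 7 8 9

C = [3/22, 2/11, 3/11, 9/22, 1/2, 7/11, 49/66, 9/11, 61/66, 21/22, 1]
j=0: u_0=7/220 ∈ [0, 3/22) → index 0
j=1: u_1=27/220 ∈ [0, 3/22) → index 0
j=2: u_2=47/220 ∈ [2/11, 3/11) → index 2
j=3: u_3=67/220 ∈ [3/11, 9/22) → index 3
j=4: u_4=87/220 ∈ [3/11, 9/22) → index 3
j=5: u_5=107/220 ∈ [9/22, 1/2) → index 4
j=6: u_6=127/220 ∈ [1/2, 7/11) → index 5
j=7: u_7=147/220 ∈ [7/11, 49/66) → index 6
j=8: u_8=167/220 ∈ [49/66, 9/11) → index 7
j=9: u_9=17/20 ∈ [9/11, 61/66) → index 8
j=10: u_10=207/220 ∈ [61/66, 21/22) → index 9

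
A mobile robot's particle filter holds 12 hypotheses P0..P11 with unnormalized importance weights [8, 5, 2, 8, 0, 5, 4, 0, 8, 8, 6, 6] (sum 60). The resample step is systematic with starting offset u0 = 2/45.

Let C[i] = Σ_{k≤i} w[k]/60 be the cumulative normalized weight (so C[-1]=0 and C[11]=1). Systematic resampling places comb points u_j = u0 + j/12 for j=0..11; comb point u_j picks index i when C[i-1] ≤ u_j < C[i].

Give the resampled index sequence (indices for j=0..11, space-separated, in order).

0 0 1 3 3 5 8 8 9 9 10 11

C = [2/15, 13/60, 1/4, 23/60, 23/60, 7/15, 8/15, 8/15, 2/3, 4/5, 9/10, 1]
j=0: u_0=2/45 ∈ [0, 2/15) → index 0
j=1: u_1=23/180 ∈ [0, 2/15) → index 0
j=2: u_2=19/90 ∈ [2/15, 13/60) → index 1
j=3: u_3=53/180 ∈ [1/4, 23/60) → index 3
j=4: u_4=17/45 ∈ [1/4, 23/60) → index 3
j=5: u_5=83/180 ∈ [23/60, 7/15) → index 5
j=6: u_6=49/90 ∈ [8/15, 2/3) → index 8
j=7: u_7=113/180 ∈ [8/15, 2/3) → index 8
j=8: u_8=32/45 ∈ [2/3, 4/5) → index 9
j=9: u_9=143/180 ∈ [2/3, 4/5) → index 9
j=10: u_10=79/90 ∈ [4/5, 9/10) → index 10
j=11: u_11=173/180 ∈ [9/10, 1) → index 11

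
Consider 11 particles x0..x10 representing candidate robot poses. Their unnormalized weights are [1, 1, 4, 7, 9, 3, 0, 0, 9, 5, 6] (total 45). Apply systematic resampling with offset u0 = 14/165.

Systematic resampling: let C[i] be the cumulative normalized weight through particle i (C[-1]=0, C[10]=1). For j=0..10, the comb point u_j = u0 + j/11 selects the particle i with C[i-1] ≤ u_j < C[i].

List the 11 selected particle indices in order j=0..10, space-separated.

2 3 3 4 4 5 8 8 9 10 10

C = [1/45, 2/45, 2/15, 13/45, 22/45, 5/9, 5/9, 5/9, 34/45, 13/15, 1]
j=0: u_0=14/165 ∈ [2/45, 2/15) → index 2
j=1: u_1=29/165 ∈ [2/15, 13/45) → index 3
j=2: u_2=4/15 ∈ [2/15, 13/45) → index 3
j=3: u_3=59/165 ∈ [13/45, 22/45) → index 4
j=4: u_4=74/165 ∈ [13/45, 22/45) → index 4
j=5: u_5=89/165 ∈ [22/45, 5/9) → index 5
j=6: u_6=104/165 ∈ [5/9, 34/45) → index 8
j=7: u_7=119/165 ∈ [5/9, 34/45) → index 8
j=8: u_8=134/165 ∈ [34/45, 13/15) → index 9
j=9: u_9=149/165 ∈ [13/15, 1) → index 10
j=10: u_10=164/165 ∈ [13/15, 1) → index 10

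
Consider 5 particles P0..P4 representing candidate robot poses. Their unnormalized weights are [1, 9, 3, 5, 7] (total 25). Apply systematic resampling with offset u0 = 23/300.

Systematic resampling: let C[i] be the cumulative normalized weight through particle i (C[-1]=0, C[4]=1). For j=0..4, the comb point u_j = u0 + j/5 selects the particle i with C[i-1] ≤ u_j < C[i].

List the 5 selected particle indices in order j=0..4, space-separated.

C = [1/25, 2/5, 13/25, 18/25, 1]
j=0: u_0=23/300 ∈ [1/25, 2/5) → index 1
j=1: u_1=83/300 ∈ [1/25, 2/5) → index 1
j=2: u_2=143/300 ∈ [2/5, 13/25) → index 2
j=3: u_3=203/300 ∈ [13/25, 18/25) → index 3
j=4: u_4=263/300 ∈ [18/25, 1) → index 4

1 1 2 3 4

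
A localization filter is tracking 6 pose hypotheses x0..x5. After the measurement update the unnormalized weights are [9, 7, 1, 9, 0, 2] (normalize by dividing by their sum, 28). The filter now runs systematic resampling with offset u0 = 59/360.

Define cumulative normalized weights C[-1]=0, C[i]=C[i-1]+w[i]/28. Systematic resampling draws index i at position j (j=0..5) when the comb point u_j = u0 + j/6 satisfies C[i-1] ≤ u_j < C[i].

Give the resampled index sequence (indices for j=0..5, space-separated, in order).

C = [9/28, 4/7, 17/28, 13/14, 13/14, 1]
j=0: u_0=59/360 ∈ [0, 9/28) → index 0
j=1: u_1=119/360 ∈ [9/28, 4/7) → index 1
j=2: u_2=179/360 ∈ [9/28, 4/7) → index 1
j=3: u_3=239/360 ∈ [17/28, 13/14) → index 3
j=4: u_4=299/360 ∈ [17/28, 13/14) → index 3
j=5: u_5=359/360 ∈ [13/14, 1) → index 5

0 1 1 3 3 5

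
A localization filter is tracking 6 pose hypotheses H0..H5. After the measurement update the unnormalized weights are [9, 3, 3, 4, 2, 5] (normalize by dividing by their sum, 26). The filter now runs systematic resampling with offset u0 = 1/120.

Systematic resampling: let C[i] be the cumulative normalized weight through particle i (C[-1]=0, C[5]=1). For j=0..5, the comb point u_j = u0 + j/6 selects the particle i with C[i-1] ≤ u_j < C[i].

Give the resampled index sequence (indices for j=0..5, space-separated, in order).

C = [9/26, 6/13, 15/26, 19/26, 21/26, 1]
j=0: u_0=1/120 ∈ [0, 9/26) → index 0
j=1: u_1=7/40 ∈ [0, 9/26) → index 0
j=2: u_2=41/120 ∈ [0, 9/26) → index 0
j=3: u_3=61/120 ∈ [6/13, 15/26) → index 2
j=4: u_4=27/40 ∈ [15/26, 19/26) → index 3
j=5: u_5=101/120 ∈ [21/26, 1) → index 5

0 0 0 2 3 5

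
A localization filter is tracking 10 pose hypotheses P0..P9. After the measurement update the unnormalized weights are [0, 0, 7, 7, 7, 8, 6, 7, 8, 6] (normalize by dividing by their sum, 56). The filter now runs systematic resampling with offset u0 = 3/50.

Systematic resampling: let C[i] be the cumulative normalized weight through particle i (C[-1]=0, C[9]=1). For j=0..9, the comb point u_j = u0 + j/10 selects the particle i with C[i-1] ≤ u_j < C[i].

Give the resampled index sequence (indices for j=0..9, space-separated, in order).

C = [0, 0, 1/8, 1/4, 3/8, 29/56, 5/8, 3/4, 25/28, 1]
j=0: u_0=3/50 ∈ [0, 1/8) → index 2
j=1: u_1=4/25 ∈ [1/8, 1/4) → index 3
j=2: u_2=13/50 ∈ [1/4, 3/8) → index 4
j=3: u_3=9/25 ∈ [1/4, 3/8) → index 4
j=4: u_4=23/50 ∈ [3/8, 29/56) → index 5
j=5: u_5=14/25 ∈ [29/56, 5/8) → index 6
j=6: u_6=33/50 ∈ [5/8, 3/4) → index 7
j=7: u_7=19/25 ∈ [3/4, 25/28) → index 8
j=8: u_8=43/50 ∈ [3/4, 25/28) → index 8
j=9: u_9=24/25 ∈ [25/28, 1) → index 9

2 3 4 4 5 6 7 8 8 9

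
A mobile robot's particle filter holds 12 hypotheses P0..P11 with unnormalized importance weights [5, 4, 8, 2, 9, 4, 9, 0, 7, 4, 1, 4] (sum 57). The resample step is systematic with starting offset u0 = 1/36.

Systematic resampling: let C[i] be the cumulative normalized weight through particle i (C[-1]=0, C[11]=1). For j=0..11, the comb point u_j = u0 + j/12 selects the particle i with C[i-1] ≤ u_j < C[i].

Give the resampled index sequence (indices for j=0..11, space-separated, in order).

C = [5/57, 3/19, 17/57, 1/3, 28/57, 32/57, 41/57, 41/57, 16/19, 52/57, 53/57, 1]
j=0: u_0=1/36 ∈ [0, 5/57) → index 0
j=1: u_1=1/9 ∈ [5/57, 3/19) → index 1
j=2: u_2=7/36 ∈ [3/19, 17/57) → index 2
j=3: u_3=5/18 ∈ [3/19, 17/57) → index 2
j=4: u_4=13/36 ∈ [1/3, 28/57) → index 4
j=5: u_5=4/9 ∈ [1/3, 28/57) → index 4
j=6: u_6=19/36 ∈ [28/57, 32/57) → index 5
j=7: u_7=11/18 ∈ [32/57, 41/57) → index 6
j=8: u_8=25/36 ∈ [32/57, 41/57) → index 6
j=9: u_9=7/9 ∈ [41/57, 16/19) → index 8
j=10: u_10=31/36 ∈ [16/19, 52/57) → index 9
j=11: u_11=17/18 ∈ [53/57, 1) → index 11

0 1 2 2 4 4 5 6 6 8 9 11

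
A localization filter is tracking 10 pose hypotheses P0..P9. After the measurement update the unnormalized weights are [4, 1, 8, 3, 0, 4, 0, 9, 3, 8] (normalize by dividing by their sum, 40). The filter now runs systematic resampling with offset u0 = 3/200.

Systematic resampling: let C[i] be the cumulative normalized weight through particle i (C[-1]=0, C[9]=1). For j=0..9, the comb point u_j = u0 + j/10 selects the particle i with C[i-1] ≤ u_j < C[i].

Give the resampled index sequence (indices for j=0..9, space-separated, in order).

0 1 2 2 5 7 7 7 9 9

C = [1/10, 1/8, 13/40, 2/5, 2/5, 1/2, 1/2, 29/40, 4/5, 1]
j=0: u_0=3/200 ∈ [0, 1/10) → index 0
j=1: u_1=23/200 ∈ [1/10, 1/8) → index 1
j=2: u_2=43/200 ∈ [1/8, 13/40) → index 2
j=3: u_3=63/200 ∈ [1/8, 13/40) → index 2
j=4: u_4=83/200 ∈ [2/5, 1/2) → index 5
j=5: u_5=103/200 ∈ [1/2, 29/40) → index 7
j=6: u_6=123/200 ∈ [1/2, 29/40) → index 7
j=7: u_7=143/200 ∈ [1/2, 29/40) → index 7
j=8: u_8=163/200 ∈ [4/5, 1) → index 9
j=9: u_9=183/200 ∈ [4/5, 1) → index 9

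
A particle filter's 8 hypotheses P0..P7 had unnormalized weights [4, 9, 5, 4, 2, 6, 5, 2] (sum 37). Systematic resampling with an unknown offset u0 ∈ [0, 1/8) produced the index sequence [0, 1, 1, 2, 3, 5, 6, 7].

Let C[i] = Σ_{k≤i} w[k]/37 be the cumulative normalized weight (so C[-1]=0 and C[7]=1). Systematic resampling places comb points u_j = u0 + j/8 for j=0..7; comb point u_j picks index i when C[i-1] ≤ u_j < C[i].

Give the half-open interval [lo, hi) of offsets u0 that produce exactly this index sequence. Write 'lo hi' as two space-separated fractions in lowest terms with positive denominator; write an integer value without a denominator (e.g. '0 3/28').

21/296 7/74

C = [4/37, 13/37, 18/37, 22/37, 24/37, 30/37, 35/37, 1]
j=0 picked index 0: u0 ∈ [0, 4/37)
j=1 picked index 1: u0 ∈ [-5/296, 67/296)
j=2 picked index 1: u0 ∈ [-21/148, 15/148)
j=3 picked index 2: u0 ∈ [-7/296, 33/296)
j=4 picked index 3: u0 ∈ [-1/74, 7/74)
j=5 picked index 5: u0 ∈ [7/296, 55/296)
j=6 picked index 6: u0 ∈ [9/148, 29/148)
j=7 picked index 7: u0 ∈ [21/296, 1/8)
intersection: [21/296, 7/74)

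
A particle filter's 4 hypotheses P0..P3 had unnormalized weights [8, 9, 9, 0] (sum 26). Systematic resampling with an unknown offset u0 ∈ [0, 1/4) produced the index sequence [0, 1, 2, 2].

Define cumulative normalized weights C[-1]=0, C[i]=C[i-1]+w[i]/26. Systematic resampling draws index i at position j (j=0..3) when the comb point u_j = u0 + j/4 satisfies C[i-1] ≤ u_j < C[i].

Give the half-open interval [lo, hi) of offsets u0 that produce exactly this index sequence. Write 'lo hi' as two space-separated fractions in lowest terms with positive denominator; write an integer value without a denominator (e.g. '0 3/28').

C = [4/13, 17/26, 1, 1]
j=0 picked index 0: u0 ∈ [0, 4/13)
j=1 picked index 1: u0 ∈ [3/52, 21/52)
j=2 picked index 2: u0 ∈ [2/13, 1/2)
j=3 picked index 2: u0 ∈ [-5/52, 1/4)
intersection: [2/13, 1/4)

2/13 1/4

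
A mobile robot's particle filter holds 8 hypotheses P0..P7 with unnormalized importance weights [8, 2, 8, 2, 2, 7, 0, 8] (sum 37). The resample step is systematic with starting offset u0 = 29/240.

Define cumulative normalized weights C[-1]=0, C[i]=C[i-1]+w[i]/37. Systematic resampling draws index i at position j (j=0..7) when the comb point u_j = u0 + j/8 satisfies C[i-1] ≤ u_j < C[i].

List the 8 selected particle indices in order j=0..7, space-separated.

C = [8/37, 10/37, 18/37, 20/37, 22/37, 29/37, 29/37, 1]
j=0: u_0=29/240 ∈ [0, 8/37) → index 0
j=1: u_1=59/240 ∈ [8/37, 10/37) → index 1
j=2: u_2=89/240 ∈ [10/37, 18/37) → index 2
j=3: u_3=119/240 ∈ [18/37, 20/37) → index 3
j=4: u_4=149/240 ∈ [22/37, 29/37) → index 5
j=5: u_5=179/240 ∈ [22/37, 29/37) → index 5
j=6: u_6=209/240 ∈ [29/37, 1) → index 7
j=7: u_7=239/240 ∈ [29/37, 1) → index 7

0 1 2 3 5 5 7 7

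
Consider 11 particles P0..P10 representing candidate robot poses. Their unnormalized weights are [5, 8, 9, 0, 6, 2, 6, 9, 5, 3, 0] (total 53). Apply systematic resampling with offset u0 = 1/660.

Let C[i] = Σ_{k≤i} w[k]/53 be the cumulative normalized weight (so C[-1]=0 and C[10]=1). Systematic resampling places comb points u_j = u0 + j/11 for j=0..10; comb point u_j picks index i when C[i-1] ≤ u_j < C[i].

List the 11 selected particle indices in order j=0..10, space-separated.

C = [5/53, 13/53, 22/53, 22/53, 28/53, 30/53, 36/53, 45/53, 50/53, 1, 1]
j=0: u_0=1/660 ∈ [0, 5/53) → index 0
j=1: u_1=61/660 ∈ [0, 5/53) → index 0
j=2: u_2=11/60 ∈ [5/53, 13/53) → index 1
j=3: u_3=181/660 ∈ [13/53, 22/53) → index 2
j=4: u_4=241/660 ∈ [13/53, 22/53) → index 2
j=5: u_5=301/660 ∈ [22/53, 28/53) → index 4
j=6: u_6=361/660 ∈ [28/53, 30/53) → index 5
j=7: u_7=421/660 ∈ [30/53, 36/53) → index 6
j=8: u_8=481/660 ∈ [36/53, 45/53) → index 7
j=9: u_9=541/660 ∈ [36/53, 45/53) → index 7
j=10: u_10=601/660 ∈ [45/53, 50/53) → index 8

0 0 1 2 2 4 5 6 7 7 8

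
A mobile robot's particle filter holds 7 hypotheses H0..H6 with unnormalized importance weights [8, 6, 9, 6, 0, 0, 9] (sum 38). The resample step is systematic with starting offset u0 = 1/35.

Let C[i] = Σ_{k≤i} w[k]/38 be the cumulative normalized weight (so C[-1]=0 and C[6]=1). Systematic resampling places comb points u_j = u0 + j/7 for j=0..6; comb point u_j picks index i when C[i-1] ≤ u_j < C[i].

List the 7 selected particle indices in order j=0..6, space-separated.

0 0 1 2 2 3 6

C = [4/19, 7/19, 23/38, 29/38, 29/38, 29/38, 1]
j=0: u_0=1/35 ∈ [0, 4/19) → index 0
j=1: u_1=6/35 ∈ [0, 4/19) → index 0
j=2: u_2=11/35 ∈ [4/19, 7/19) → index 1
j=3: u_3=16/35 ∈ [7/19, 23/38) → index 2
j=4: u_4=3/5 ∈ [7/19, 23/38) → index 2
j=5: u_5=26/35 ∈ [23/38, 29/38) → index 3
j=6: u_6=31/35 ∈ [29/38, 1) → index 6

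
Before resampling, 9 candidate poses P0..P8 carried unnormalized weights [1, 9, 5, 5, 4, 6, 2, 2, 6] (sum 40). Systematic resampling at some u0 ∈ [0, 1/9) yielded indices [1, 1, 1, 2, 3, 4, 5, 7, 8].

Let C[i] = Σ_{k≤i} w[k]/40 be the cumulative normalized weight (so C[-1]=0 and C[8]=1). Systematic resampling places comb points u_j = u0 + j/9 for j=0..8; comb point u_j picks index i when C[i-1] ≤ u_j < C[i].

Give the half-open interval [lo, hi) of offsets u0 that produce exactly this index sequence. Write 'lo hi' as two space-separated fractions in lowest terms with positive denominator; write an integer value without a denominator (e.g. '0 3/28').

C = [1/40, 1/4, 3/8, 1/2, 3/5, 3/4, 4/5, 17/20, 1]
j=0 picked index 1: u0 ∈ [1/40, 1/4)
j=1 picked index 1: u0 ∈ [-31/360, 5/36)
j=2 picked index 1: u0 ∈ [-71/360, 1/36)
j=3 picked index 2: u0 ∈ [-1/12, 1/24)
j=4 picked index 3: u0 ∈ [-5/72, 1/18)
j=5 picked index 4: u0 ∈ [-1/18, 2/45)
j=6 picked index 5: u0 ∈ [-1/15, 1/12)
j=7 picked index 7: u0 ∈ [1/45, 13/180)
j=8 picked index 8: u0 ∈ [-7/180, 1/9)
intersection: [1/40, 1/36)

1/40 1/36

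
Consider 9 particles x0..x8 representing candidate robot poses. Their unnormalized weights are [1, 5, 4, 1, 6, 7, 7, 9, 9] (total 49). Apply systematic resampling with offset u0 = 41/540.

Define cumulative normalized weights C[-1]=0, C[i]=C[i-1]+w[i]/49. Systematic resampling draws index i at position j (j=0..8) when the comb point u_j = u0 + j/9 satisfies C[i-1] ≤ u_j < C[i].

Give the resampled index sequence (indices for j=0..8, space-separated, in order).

C = [1/49, 6/49, 10/49, 11/49, 17/49, 24/49, 31/49, 40/49, 1]
j=0: u_0=41/540 ∈ [1/49, 6/49) → index 1
j=1: u_1=101/540 ∈ [6/49, 10/49) → index 2
j=2: u_2=161/540 ∈ [11/49, 17/49) → index 4
j=3: u_3=221/540 ∈ [17/49, 24/49) → index 5
j=4: u_4=281/540 ∈ [24/49, 31/49) → index 6
j=5: u_5=341/540 ∈ [24/49, 31/49) → index 6
j=6: u_6=401/540 ∈ [31/49, 40/49) → index 7
j=7: u_7=461/540 ∈ [40/49, 1) → index 8
j=8: u_8=521/540 ∈ [40/49, 1) → index 8

1 2 4 5 6 6 7 8 8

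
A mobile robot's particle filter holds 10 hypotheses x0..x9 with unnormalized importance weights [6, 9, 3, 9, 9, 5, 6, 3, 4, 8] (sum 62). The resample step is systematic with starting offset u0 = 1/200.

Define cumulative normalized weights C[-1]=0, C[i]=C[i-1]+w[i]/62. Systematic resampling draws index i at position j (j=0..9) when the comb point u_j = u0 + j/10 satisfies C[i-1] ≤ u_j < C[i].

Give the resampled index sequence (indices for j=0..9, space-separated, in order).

C = [3/31, 15/62, 9/31, 27/62, 18/31, 41/62, 47/62, 25/31, 27/31, 1]
j=0: u_0=1/200 ∈ [0, 3/31) → index 0
j=1: u_1=21/200 ∈ [3/31, 15/62) → index 1
j=2: u_2=41/200 ∈ [3/31, 15/62) → index 1
j=3: u_3=61/200 ∈ [9/31, 27/62) → index 3
j=4: u_4=81/200 ∈ [9/31, 27/62) → index 3
j=5: u_5=101/200 ∈ [27/62, 18/31) → index 4
j=6: u_6=121/200 ∈ [18/31, 41/62) → index 5
j=7: u_7=141/200 ∈ [41/62, 47/62) → index 6
j=8: u_8=161/200 ∈ [47/62, 25/31) → index 7
j=9: u_9=181/200 ∈ [27/31, 1) → index 9

0 1 1 3 3 4 5 6 7 9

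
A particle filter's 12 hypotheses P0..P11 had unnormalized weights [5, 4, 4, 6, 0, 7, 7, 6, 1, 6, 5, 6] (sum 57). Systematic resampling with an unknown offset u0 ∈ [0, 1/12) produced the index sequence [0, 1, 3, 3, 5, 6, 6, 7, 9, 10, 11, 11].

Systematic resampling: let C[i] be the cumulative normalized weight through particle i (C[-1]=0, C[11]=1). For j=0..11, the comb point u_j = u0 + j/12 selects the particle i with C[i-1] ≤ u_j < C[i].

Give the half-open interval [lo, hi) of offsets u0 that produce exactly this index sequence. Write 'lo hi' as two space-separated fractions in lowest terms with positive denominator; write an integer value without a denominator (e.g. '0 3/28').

C = [5/57, 3/19, 13/57, 1/3, 1/3, 26/57, 11/19, 13/19, 40/57, 46/57, 17/19, 1]
j=0 picked index 0: u0 ∈ [0, 5/57)
j=1 picked index 1: u0 ∈ [1/228, 17/228)
j=2 picked index 3: u0 ∈ [7/114, 1/6)
j=3 picked index 3: u0 ∈ [-5/228, 1/12)
j=4 picked index 5: u0 ∈ [0, 7/57)
j=5 picked index 6: u0 ∈ [3/76, 37/228)
j=6 picked index 6: u0 ∈ [-5/114, 3/38)
j=7 picked index 7: u0 ∈ [-1/228, 23/228)
j=8 picked index 9: u0 ∈ [2/57, 8/57)
j=9 picked index 10: u0 ∈ [13/228, 11/76)
j=10 picked index 11: u0 ∈ [7/114, 1/6)
j=11 picked index 11: u0 ∈ [-5/228, 1/12)
intersection: [7/114, 17/228)

7/114 17/228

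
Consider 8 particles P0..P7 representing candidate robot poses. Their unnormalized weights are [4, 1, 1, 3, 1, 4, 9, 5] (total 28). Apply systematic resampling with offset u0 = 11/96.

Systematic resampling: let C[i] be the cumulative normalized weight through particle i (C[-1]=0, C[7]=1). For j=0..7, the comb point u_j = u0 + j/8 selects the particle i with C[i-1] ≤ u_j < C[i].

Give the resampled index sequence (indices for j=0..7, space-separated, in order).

0 3 5 5 6 6 7 7

C = [1/7, 5/28, 3/14, 9/28, 5/14, 1/2, 23/28, 1]
j=0: u_0=11/96 ∈ [0, 1/7) → index 0
j=1: u_1=23/96 ∈ [3/14, 9/28) → index 3
j=2: u_2=35/96 ∈ [5/14, 1/2) → index 5
j=3: u_3=47/96 ∈ [5/14, 1/2) → index 5
j=4: u_4=59/96 ∈ [1/2, 23/28) → index 6
j=5: u_5=71/96 ∈ [1/2, 23/28) → index 6
j=6: u_6=83/96 ∈ [23/28, 1) → index 7
j=7: u_7=95/96 ∈ [23/28, 1) → index 7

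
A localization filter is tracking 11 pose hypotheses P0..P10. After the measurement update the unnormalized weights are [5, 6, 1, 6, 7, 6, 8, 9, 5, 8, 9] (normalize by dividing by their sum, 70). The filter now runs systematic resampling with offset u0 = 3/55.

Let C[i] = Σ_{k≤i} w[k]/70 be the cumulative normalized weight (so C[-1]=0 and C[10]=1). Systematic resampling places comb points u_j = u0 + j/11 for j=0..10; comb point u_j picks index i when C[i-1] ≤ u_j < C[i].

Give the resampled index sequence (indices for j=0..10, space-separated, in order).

0 1 3 4 5 6 7 8 9 10 10

C = [1/14, 11/70, 6/35, 9/35, 5/14, 31/70, 39/70, 24/35, 53/70, 61/70, 1]
j=0: u_0=3/55 ∈ [0, 1/14) → index 0
j=1: u_1=8/55 ∈ [1/14, 11/70) → index 1
j=2: u_2=13/55 ∈ [6/35, 9/35) → index 3
j=3: u_3=18/55 ∈ [9/35, 5/14) → index 4
j=4: u_4=23/55 ∈ [5/14, 31/70) → index 5
j=5: u_5=28/55 ∈ [31/70, 39/70) → index 6
j=6: u_6=3/5 ∈ [39/70, 24/35) → index 7
j=7: u_7=38/55 ∈ [24/35, 53/70) → index 8
j=8: u_8=43/55 ∈ [53/70, 61/70) → index 9
j=9: u_9=48/55 ∈ [61/70, 1) → index 10
j=10: u_10=53/55 ∈ [61/70, 1) → index 10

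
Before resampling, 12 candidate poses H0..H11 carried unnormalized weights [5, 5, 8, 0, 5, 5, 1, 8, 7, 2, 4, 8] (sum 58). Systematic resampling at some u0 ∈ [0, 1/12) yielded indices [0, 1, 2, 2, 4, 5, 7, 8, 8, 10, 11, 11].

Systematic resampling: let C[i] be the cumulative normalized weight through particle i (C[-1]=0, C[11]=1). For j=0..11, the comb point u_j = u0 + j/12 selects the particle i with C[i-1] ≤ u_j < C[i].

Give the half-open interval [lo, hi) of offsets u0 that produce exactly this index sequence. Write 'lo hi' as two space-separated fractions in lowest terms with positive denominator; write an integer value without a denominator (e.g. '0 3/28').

19/348 7/116

C = [5/58, 5/29, 9/29, 9/29, 23/58, 14/29, 1/2, 37/58, 22/29, 23/29, 25/29, 1]
j=0 picked index 0: u0 ∈ [0, 5/58)
j=1 picked index 1: u0 ∈ [1/348, 31/348)
j=2 picked index 2: u0 ∈ [1/174, 25/174)
j=3 picked index 2: u0 ∈ [-9/116, 7/116)
j=4 picked index 4: u0 ∈ [-2/87, 11/174)
j=5 picked index 5: u0 ∈ [-7/348, 23/348)
j=6 picked index 7: u0 ∈ [0, 4/29)
j=7 picked index 8: u0 ∈ [19/348, 61/348)
j=8 picked index 8: u0 ∈ [-5/174, 8/87)
j=9 picked index 10: u0 ∈ [5/116, 13/116)
j=10 picked index 11: u0 ∈ [5/174, 1/6)
j=11 picked index 11: u0 ∈ [-19/348, 1/12)
intersection: [19/348, 7/116)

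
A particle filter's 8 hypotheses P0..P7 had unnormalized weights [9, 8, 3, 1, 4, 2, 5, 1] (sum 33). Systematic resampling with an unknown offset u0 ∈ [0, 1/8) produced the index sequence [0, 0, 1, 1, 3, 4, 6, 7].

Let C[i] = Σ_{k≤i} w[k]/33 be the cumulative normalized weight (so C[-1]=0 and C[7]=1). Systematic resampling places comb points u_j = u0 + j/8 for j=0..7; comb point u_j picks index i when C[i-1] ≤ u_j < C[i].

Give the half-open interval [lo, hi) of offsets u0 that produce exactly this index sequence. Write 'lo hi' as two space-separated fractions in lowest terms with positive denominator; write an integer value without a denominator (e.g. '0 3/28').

C = [3/11, 17/33, 20/33, 7/11, 25/33, 9/11, 32/33, 1]
j=0 picked index 0: u0 ∈ [0, 3/11)
j=1 picked index 0: u0 ∈ [-1/8, 13/88)
j=2 picked index 1: u0 ∈ [1/44, 35/132)
j=3 picked index 1: u0 ∈ [-9/88, 37/264)
j=4 picked index 3: u0 ∈ [7/66, 3/22)
j=5 picked index 4: u0 ∈ [1/88, 35/264)
j=6 picked index 6: u0 ∈ [3/44, 29/132)
j=7 picked index 7: u0 ∈ [25/264, 1/8)
intersection: [7/66, 1/8)

7/66 1/8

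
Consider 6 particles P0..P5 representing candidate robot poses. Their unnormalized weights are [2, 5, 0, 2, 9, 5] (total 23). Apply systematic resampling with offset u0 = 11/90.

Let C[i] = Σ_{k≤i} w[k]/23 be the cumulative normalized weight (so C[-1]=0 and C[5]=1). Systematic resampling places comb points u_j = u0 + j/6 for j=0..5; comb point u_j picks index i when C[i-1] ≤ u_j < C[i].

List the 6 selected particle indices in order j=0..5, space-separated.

1 1 4 4 5 5

C = [2/23, 7/23, 7/23, 9/23, 18/23, 1]
j=0: u_0=11/90 ∈ [2/23, 7/23) → index 1
j=1: u_1=13/45 ∈ [2/23, 7/23) → index 1
j=2: u_2=41/90 ∈ [9/23, 18/23) → index 4
j=3: u_3=28/45 ∈ [9/23, 18/23) → index 4
j=4: u_4=71/90 ∈ [18/23, 1) → index 5
j=5: u_5=43/45 ∈ [18/23, 1) → index 5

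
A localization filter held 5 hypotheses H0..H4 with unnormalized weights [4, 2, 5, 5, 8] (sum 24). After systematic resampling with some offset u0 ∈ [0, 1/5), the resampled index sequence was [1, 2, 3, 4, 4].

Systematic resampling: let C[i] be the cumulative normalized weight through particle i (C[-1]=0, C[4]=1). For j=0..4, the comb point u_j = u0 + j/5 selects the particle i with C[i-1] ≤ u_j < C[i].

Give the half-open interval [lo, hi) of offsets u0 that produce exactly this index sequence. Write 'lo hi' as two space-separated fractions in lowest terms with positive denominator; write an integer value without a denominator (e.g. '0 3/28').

C = [1/6, 1/4, 11/24, 2/3, 1]
j=0 picked index 1: u0 ∈ [1/6, 1/4)
j=1 picked index 2: u0 ∈ [1/20, 31/120)
j=2 picked index 3: u0 ∈ [7/120, 4/15)
j=3 picked index 4: u0 ∈ [1/15, 2/5)
j=4 picked index 4: u0 ∈ [-2/15, 1/5)
intersection: [1/6, 1/5)

1/6 1/5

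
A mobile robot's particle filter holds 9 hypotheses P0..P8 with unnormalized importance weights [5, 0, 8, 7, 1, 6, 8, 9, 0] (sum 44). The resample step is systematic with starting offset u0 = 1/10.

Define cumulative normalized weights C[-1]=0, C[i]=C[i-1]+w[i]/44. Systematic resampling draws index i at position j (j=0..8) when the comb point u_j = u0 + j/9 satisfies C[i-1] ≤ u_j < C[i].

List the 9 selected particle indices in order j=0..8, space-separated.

C = [5/44, 5/44, 13/44, 5/11, 21/44, 27/44, 35/44, 1, 1]
j=0: u_0=1/10 ∈ [0, 5/44) → index 0
j=1: u_1=19/90 ∈ [5/44, 13/44) → index 2
j=2: u_2=29/90 ∈ [13/44, 5/11) → index 3
j=3: u_3=13/30 ∈ [13/44, 5/11) → index 3
j=4: u_4=49/90 ∈ [21/44, 27/44) → index 5
j=5: u_5=59/90 ∈ [27/44, 35/44) → index 6
j=6: u_6=23/30 ∈ [27/44, 35/44) → index 6
j=7: u_7=79/90 ∈ [35/44, 1) → index 7
j=8: u_8=89/90 ∈ [35/44, 1) → index 7

0 2 3 3 5 6 6 7 7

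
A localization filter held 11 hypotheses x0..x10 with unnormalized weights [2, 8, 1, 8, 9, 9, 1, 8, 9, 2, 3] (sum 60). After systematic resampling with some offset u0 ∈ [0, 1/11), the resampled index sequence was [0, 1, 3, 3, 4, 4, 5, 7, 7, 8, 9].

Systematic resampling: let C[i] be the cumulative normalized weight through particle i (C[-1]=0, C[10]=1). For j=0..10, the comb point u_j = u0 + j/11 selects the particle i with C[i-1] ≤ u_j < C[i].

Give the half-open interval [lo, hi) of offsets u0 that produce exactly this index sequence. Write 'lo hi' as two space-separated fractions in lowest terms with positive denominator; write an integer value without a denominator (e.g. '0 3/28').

C = [1/30, 1/6, 11/60, 19/60, 7/15, 37/60, 19/30, 23/30, 11/12, 19/20, 1]
j=0 picked index 0: u0 ∈ [0, 1/30)
j=1 picked index 1: u0 ∈ [-19/330, 5/66)
j=2 picked index 3: u0 ∈ [1/660, 89/660)
j=3 picked index 3: u0 ∈ [-59/660, 29/660)
j=4 picked index 4: u0 ∈ [-31/660, 17/165)
j=5 picked index 4: u0 ∈ [-91/660, 2/165)
j=6 picked index 5: u0 ∈ [-13/165, 47/660)
j=7 picked index 7: u0 ∈ [-1/330, 43/330)
j=8 picked index 7: u0 ∈ [-31/330, 13/330)
j=9 picked index 8: u0 ∈ [-17/330, 13/132)
j=10 picked index 9: u0 ∈ [1/132, 9/220)
intersection: [1/132, 2/165)

1/132 2/165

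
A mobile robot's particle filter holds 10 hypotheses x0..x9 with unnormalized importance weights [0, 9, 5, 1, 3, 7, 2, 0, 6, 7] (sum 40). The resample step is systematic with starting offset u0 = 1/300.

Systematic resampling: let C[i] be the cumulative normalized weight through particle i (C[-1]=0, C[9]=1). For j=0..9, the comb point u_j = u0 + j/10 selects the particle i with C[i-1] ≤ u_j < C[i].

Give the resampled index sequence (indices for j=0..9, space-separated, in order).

1 1 1 2 4 5 5 8 8 9

C = [0, 9/40, 7/20, 3/8, 9/20, 5/8, 27/40, 27/40, 33/40, 1]
j=0: u_0=1/300 ∈ [0, 9/40) → index 1
j=1: u_1=31/300 ∈ [0, 9/40) → index 1
j=2: u_2=61/300 ∈ [0, 9/40) → index 1
j=3: u_3=91/300 ∈ [9/40, 7/20) → index 2
j=4: u_4=121/300 ∈ [3/8, 9/20) → index 4
j=5: u_5=151/300 ∈ [9/20, 5/8) → index 5
j=6: u_6=181/300 ∈ [9/20, 5/8) → index 5
j=7: u_7=211/300 ∈ [27/40, 33/40) → index 8
j=8: u_8=241/300 ∈ [27/40, 33/40) → index 8
j=9: u_9=271/300 ∈ [33/40, 1) → index 9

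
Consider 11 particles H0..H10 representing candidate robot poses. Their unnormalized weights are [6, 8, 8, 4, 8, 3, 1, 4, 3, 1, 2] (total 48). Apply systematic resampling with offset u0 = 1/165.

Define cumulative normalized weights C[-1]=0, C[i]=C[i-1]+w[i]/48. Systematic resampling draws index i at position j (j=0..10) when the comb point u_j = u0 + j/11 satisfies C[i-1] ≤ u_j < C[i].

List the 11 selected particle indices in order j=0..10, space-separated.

C = [1/8, 7/24, 11/24, 13/24, 17/24, 37/48, 19/24, 7/8, 15/16, 23/24, 1]
j=0: u_0=1/165 ∈ [0, 1/8) → index 0
j=1: u_1=16/165 ∈ [0, 1/8) → index 0
j=2: u_2=31/165 ∈ [1/8, 7/24) → index 1
j=3: u_3=46/165 ∈ [1/8, 7/24) → index 1
j=4: u_4=61/165 ∈ [7/24, 11/24) → index 2
j=5: u_5=76/165 ∈ [11/24, 13/24) → index 3
j=6: u_6=91/165 ∈ [13/24, 17/24) → index 4
j=7: u_7=106/165 ∈ [13/24, 17/24) → index 4
j=8: u_8=11/15 ∈ [17/24, 37/48) → index 5
j=9: u_9=136/165 ∈ [19/24, 7/8) → index 7
j=10: u_10=151/165 ∈ [7/8, 15/16) → index 8

0 0 1 1 2 3 4 4 5 7 8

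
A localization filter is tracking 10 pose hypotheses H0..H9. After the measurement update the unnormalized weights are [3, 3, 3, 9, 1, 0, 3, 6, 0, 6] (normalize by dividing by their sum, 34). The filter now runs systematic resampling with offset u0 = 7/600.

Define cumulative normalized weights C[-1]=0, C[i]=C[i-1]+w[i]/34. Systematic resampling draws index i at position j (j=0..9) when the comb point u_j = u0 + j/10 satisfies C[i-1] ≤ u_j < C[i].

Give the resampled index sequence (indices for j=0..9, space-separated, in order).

C = [3/34, 3/17, 9/34, 9/17, 19/34, 19/34, 11/17, 14/17, 14/17, 1]
j=0: u_0=7/600 ∈ [0, 3/34) → index 0
j=1: u_1=67/600 ∈ [3/34, 3/17) → index 1
j=2: u_2=127/600 ∈ [3/17, 9/34) → index 2
j=3: u_3=187/600 ∈ [9/34, 9/17) → index 3
j=4: u_4=247/600 ∈ [9/34, 9/17) → index 3
j=5: u_5=307/600 ∈ [9/34, 9/17) → index 3
j=6: u_6=367/600 ∈ [19/34, 11/17) → index 6
j=7: u_7=427/600 ∈ [11/17, 14/17) → index 7
j=8: u_8=487/600 ∈ [11/17, 14/17) → index 7
j=9: u_9=547/600 ∈ [14/17, 1) → index 9

0 1 2 3 3 3 6 7 7 9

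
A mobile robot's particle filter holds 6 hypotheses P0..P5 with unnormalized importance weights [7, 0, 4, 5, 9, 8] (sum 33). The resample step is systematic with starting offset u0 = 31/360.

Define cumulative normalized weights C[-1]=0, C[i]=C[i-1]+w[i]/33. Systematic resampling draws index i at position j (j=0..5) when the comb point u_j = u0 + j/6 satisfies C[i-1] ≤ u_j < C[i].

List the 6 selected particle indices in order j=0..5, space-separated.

0 2 3 4 4 5

C = [7/33, 7/33, 1/3, 16/33, 25/33, 1]
j=0: u_0=31/360 ∈ [0, 7/33) → index 0
j=1: u_1=91/360 ∈ [7/33, 1/3) → index 2
j=2: u_2=151/360 ∈ [1/3, 16/33) → index 3
j=3: u_3=211/360 ∈ [16/33, 25/33) → index 4
j=4: u_4=271/360 ∈ [16/33, 25/33) → index 4
j=5: u_5=331/360 ∈ [25/33, 1) → index 5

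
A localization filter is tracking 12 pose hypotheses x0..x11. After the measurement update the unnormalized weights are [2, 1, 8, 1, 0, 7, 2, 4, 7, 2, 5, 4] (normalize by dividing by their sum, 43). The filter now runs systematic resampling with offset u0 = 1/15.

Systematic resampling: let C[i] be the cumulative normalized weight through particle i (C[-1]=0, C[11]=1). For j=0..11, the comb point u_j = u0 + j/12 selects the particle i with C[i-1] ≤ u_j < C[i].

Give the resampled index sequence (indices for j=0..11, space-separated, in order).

C = [2/43, 3/43, 11/43, 12/43, 12/43, 19/43, 21/43, 25/43, 32/43, 34/43, 39/43, 1]
j=0: u_0=1/15 ∈ [2/43, 3/43) → index 1
j=1: u_1=3/20 ∈ [3/43, 11/43) → index 2
j=2: u_2=7/30 ∈ [3/43, 11/43) → index 2
j=3: u_3=19/60 ∈ [12/43, 19/43) → index 5
j=4: u_4=2/5 ∈ [12/43, 19/43) → index 5
j=5: u_5=29/60 ∈ [19/43, 21/43) → index 6
j=6: u_6=17/30 ∈ [21/43, 25/43) → index 7
j=7: u_7=13/20 ∈ [25/43, 32/43) → index 8
j=8: u_8=11/15 ∈ [25/43, 32/43) → index 8
j=9: u_9=49/60 ∈ [34/43, 39/43) → index 10
j=10: u_10=9/10 ∈ [34/43, 39/43) → index 10
j=11: u_11=59/60 ∈ [39/43, 1) → index 11

1 2 2 5 5 6 7 8 8 10 10 11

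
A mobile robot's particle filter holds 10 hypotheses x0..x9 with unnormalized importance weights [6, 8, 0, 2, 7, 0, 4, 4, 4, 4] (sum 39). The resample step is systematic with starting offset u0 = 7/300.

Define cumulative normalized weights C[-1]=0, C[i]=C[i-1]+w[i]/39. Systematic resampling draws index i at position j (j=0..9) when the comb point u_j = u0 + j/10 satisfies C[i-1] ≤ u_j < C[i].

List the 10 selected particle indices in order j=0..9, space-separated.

0 0 1 1 4 4 6 7 8 9

C = [2/13, 14/39, 14/39, 16/39, 23/39, 23/39, 9/13, 31/39, 35/39, 1]
j=0: u_0=7/300 ∈ [0, 2/13) → index 0
j=1: u_1=37/300 ∈ [0, 2/13) → index 0
j=2: u_2=67/300 ∈ [2/13, 14/39) → index 1
j=3: u_3=97/300 ∈ [2/13, 14/39) → index 1
j=4: u_4=127/300 ∈ [16/39, 23/39) → index 4
j=5: u_5=157/300 ∈ [16/39, 23/39) → index 4
j=6: u_6=187/300 ∈ [23/39, 9/13) → index 6
j=7: u_7=217/300 ∈ [9/13, 31/39) → index 7
j=8: u_8=247/300 ∈ [31/39, 35/39) → index 8
j=9: u_9=277/300 ∈ [35/39, 1) → index 9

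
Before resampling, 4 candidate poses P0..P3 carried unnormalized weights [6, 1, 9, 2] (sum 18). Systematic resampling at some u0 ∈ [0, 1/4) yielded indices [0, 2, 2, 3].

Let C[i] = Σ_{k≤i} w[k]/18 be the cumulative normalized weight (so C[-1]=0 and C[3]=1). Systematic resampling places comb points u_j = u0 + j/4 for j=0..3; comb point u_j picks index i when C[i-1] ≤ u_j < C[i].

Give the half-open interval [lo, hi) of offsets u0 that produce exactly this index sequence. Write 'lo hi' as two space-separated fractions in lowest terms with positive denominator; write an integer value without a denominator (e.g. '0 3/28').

5/36 1/4

C = [1/3, 7/18, 8/9, 1]
j=0 picked index 0: u0 ∈ [0, 1/3)
j=1 picked index 2: u0 ∈ [5/36, 23/36)
j=2 picked index 2: u0 ∈ [-1/9, 7/18)
j=3 picked index 3: u0 ∈ [5/36, 1/4)
intersection: [5/36, 1/4)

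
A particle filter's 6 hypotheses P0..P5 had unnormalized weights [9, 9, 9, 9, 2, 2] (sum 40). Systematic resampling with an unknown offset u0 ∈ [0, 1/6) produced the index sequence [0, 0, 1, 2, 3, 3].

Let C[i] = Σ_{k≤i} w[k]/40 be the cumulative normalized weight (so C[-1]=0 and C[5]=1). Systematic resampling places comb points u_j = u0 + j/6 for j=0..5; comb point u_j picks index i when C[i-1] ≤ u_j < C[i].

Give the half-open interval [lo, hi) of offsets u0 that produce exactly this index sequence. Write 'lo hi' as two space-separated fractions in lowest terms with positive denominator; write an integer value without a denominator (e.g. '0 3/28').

1/120 7/120

C = [9/40, 9/20, 27/40, 9/10, 19/20, 1]
j=0 picked index 0: u0 ∈ [0, 9/40)
j=1 picked index 0: u0 ∈ [-1/6, 7/120)
j=2 picked index 1: u0 ∈ [-13/120, 7/60)
j=3 picked index 2: u0 ∈ [-1/20, 7/40)
j=4 picked index 3: u0 ∈ [1/120, 7/30)
j=5 picked index 3: u0 ∈ [-19/120, 1/15)
intersection: [1/120, 7/120)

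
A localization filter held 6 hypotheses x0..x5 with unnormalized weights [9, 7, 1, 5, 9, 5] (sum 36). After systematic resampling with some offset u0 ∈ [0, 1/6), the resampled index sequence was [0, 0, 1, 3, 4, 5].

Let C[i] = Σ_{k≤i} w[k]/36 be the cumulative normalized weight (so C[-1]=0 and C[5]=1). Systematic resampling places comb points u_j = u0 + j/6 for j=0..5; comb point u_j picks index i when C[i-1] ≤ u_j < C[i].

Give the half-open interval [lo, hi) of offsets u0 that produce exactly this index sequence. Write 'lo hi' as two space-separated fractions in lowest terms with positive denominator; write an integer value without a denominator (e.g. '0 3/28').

C = [1/4, 4/9, 17/36, 11/18, 31/36, 1]
j=0 picked index 0: u0 ∈ [0, 1/4)
j=1 picked index 0: u0 ∈ [-1/6, 1/12)
j=2 picked index 1: u0 ∈ [-1/12, 1/9)
j=3 picked index 3: u0 ∈ [-1/36, 1/9)
j=4 picked index 4: u0 ∈ [-1/18, 7/36)
j=5 picked index 5: u0 ∈ [1/36, 1/6)
intersection: [1/36, 1/12)

1/36 1/12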